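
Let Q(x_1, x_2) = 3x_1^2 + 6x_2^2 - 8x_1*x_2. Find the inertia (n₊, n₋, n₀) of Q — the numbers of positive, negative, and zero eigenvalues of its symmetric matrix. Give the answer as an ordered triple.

(2, 0, 0)

The associated matrix is A = [[3, -4], [-4, 6]].
An LDLᵀ factorisation of A has diagonal entries 3, 2/3.
Counting signs: 2 positive.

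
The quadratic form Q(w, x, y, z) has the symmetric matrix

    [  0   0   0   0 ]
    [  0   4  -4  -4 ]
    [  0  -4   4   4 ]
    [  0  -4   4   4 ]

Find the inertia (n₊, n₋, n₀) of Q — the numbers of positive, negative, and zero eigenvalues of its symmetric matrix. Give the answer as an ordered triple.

(1, 0, 3)

Congruent diagonalization of A (simultaneous row and column reduction) yields pivots 0, 4, 0, 0.
So there are 1 positive, 3 zero pivots.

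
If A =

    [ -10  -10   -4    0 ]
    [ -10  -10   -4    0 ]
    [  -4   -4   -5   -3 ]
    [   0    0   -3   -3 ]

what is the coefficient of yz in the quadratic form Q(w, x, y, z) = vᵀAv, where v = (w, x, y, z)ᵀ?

-6

The coefficient of yz is A[3,4] + A[4,3] = 2·(-3) = -6.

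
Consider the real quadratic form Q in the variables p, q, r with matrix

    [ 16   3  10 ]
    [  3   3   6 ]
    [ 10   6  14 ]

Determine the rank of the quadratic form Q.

3

Symmetric row and column elimination reduces A to a congruent diagonal form with pivots 16, 39/16, 10/13.
That gives 3 positive pivots.
The rank is the number of nonzero pivots: 3.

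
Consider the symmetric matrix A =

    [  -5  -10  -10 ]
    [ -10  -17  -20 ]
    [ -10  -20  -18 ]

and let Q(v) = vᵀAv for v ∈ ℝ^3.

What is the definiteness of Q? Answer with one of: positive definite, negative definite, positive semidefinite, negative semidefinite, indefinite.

Symmetric row and column elimination reduces A to a congruent diagonal form with pivots -5, 3, 2.
Counting signs: 2 positive, 1 negative.
Hence Q is indefinite.

indefinite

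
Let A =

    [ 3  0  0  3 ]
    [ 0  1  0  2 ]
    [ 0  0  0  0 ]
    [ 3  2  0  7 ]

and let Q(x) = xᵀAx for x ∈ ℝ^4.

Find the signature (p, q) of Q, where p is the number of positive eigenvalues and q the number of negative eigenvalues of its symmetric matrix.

Row-reducing A symmetrically gives the diagonal entries 3, 1, 0, 0.
Counting signs: 2 positive, 2 zero.

(2, 0)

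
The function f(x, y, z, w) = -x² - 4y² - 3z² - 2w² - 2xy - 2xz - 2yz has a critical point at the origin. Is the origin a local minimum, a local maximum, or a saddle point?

local maximum

The Hessian at the origin is H = [[-2, -2, -2, 0], [-2, -8, -2, 0], [-2, -2, -6, 0], [0, 0, 0, -4]].
Row-reducing H symmetrically gives the diagonal entries -2, -6, -4, -4.
So there are 4 negative pivots.
H is negative definite, so the origin is a strict local maximum.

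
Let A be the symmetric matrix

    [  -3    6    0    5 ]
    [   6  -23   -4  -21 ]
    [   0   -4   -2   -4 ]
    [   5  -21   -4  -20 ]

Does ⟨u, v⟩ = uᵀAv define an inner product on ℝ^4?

no

Leading principal minors: Δ_1 = -3, Δ_2 = 33, Δ_3 = -18, Δ_4 = 12.
The signs alternate starting with Δ_1 < 0, so by Sylvester's criterion Q is negative definite.
⟨·,·⟩ is an inner product exactly when A is positive definite.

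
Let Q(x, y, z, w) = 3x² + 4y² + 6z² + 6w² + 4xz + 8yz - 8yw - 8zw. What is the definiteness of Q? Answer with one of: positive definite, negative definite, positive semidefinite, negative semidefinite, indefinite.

The symmetric matrix of Q is A = [[3, 0, 2, 0], [0, 4, 4, -4], [2, 4, 6, -4], [0, -4, -4, 6]].
Leading principal minors: Δ_1 = 3, Δ_2 = 12, Δ_3 = 8, Δ_4 = 16.
All leading principal minors are positive, so by Sylvester's criterion Q is positive definite.

positive definite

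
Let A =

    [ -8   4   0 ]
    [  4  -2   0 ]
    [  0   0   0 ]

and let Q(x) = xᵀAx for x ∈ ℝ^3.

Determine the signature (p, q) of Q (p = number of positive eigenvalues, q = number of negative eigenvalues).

(0, 1)

Row-reducing A symmetrically gives the diagonal entries -8, 0, 0.
So there are 1 negative, 2 zero pivots.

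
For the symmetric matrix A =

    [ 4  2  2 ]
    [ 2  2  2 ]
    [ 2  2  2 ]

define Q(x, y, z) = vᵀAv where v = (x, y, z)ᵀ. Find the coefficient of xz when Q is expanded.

The coefficient of xz is A[1,3] + A[3,1] = 2·2 = 4.

4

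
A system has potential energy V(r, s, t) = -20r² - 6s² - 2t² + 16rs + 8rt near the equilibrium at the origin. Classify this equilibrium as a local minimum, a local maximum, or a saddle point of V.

local maximum

The Hessian at the origin is H = [[-40, 16, 8], [16, -12, 0], [8, 0, -4]].
Row-reducing H symmetrically gives the diagonal entries -40, -28/5, -4/7.
So there are 3 negative pivots.
H is negative definite, so the origin is a strict local maximum.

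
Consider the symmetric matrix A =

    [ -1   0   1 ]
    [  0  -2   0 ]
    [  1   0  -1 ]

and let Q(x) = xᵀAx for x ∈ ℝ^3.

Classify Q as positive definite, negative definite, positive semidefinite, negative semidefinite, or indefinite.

negative semidefinite

Row-reducing A symmetrically gives the diagonal entries -1, -2, 0.
So there are 2 negative, 1 zero pivots.
Hence Q is negative semidefinite.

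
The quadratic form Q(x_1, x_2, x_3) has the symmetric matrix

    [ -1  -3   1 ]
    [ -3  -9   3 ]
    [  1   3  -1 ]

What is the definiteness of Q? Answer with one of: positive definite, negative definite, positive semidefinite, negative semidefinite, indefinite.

Congruent diagonalization of A (simultaneous row and column reduction) yields pivots -1, 0, 0.
So there are 1 negative, 2 zero pivots.
Hence Q is negative semidefinite.

negative semidefinite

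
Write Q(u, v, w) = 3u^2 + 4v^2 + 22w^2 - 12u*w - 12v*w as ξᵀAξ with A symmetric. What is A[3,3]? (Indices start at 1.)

22

The coefficient of w^2 in Q is 22, and that is exactly A[3,3].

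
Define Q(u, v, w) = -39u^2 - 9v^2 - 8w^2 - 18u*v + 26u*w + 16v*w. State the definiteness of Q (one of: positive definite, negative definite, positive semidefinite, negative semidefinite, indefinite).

negative definite

The symmetric matrix is A = [[-39, -9, 13], [-9, -9, 8], [13, 8, -8]].
An LDLᵀ factorisation of A has diagonal entries -39, -90/13, -1/18.
So there are 3 negative pivots.
Hence Q is negative definite.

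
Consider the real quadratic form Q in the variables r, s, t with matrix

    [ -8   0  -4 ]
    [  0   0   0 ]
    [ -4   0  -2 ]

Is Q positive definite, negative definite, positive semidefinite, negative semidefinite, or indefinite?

negative semidefinite

Symmetric row and column elimination reduces A to a congruent diagonal form with pivots -8, 0, 0.
So there are 1 negative, 2 zero pivots.
Hence Q is negative semidefinite.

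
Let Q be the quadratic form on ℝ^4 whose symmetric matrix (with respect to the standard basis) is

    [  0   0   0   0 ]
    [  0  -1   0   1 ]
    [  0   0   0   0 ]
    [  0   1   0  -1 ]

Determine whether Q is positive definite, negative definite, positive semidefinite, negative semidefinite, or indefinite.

negative semidefinite

Congruent diagonalization of A (simultaneous row and column reduction) yields pivots 0, -1, 0, 0.
So there are 1 negative, 3 zero pivots.
Hence Q is negative semidefinite.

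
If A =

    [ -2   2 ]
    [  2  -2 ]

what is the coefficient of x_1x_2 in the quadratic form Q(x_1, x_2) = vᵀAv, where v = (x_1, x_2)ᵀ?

The coefficient of x_1x_2 is A[1,2] + A[2,1] = 2·2 = 4.

4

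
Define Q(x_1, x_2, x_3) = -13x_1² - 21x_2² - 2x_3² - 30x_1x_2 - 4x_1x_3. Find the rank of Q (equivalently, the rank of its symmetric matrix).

The associated matrix is A = [[-13, -15, -2], [-15, -21, 0], [-2, 0, -2]].
Symmetric row and column elimination reduces A to a congruent diagonal form with pivots -13, -48/13, -1/4.
So there are 3 negative pivots.
The rank is the number of nonzero pivots: 3.

3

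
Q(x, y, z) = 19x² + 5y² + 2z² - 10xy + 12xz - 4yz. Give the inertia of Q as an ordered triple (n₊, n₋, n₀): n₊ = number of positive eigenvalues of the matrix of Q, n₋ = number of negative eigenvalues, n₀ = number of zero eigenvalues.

Write A = [[19, -5, 6], [-5, 5, -2], [6, -2, 2]].
Applying the same elementary operations to the rows and columns of A produces a congruent diagonal matrix with entries 19, 70/19, 2/35.
That gives 3 positive pivots.

(3, 0, 0)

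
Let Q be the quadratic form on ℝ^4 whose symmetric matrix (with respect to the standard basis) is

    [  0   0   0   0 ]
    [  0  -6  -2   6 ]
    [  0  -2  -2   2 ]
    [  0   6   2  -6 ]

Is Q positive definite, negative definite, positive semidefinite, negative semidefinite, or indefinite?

negative semidefinite

Symmetric row and column elimination reduces A to a congruent diagonal form with pivots 0, -6, -4/3, 0.
Counting signs: 2 negative, 2 zero.
Hence Q is negative semidefinite.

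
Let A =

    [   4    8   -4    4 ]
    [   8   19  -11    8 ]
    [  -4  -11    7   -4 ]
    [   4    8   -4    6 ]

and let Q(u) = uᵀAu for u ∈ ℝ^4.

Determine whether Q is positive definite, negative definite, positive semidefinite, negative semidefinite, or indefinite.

positive semidefinite

Applying the same elementary operations to the rows and columns of A produces a congruent diagonal matrix with entries 4, 3, 0, 2.
Counting signs: 3 positive, 1 zero.
Hence Q is positive semidefinite.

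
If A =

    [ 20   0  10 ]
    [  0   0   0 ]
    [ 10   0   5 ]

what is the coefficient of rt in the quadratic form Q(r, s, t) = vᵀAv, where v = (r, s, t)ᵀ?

20

The coefficient of rt is A[1,3] + A[3,1] = 2·10 = 20.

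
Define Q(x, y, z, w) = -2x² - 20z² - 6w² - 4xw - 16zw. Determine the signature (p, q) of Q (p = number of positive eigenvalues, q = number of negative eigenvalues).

(0, 3)

The symmetric matrix is A = [[-2, 0, 0, -2], [0, 0, 0, 0], [0, 0, -20, -8], [-2, 0, -8, -6]].
Row-reducing A symmetrically gives the diagonal entries -2, 0, -20, -4/5.
That gives 3 negative, 1 zero pivots.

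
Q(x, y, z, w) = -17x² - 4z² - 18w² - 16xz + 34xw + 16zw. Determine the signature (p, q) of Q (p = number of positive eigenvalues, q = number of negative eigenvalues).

The symmetric matrix is A = [[-17, 0, -8, 17], [0, 0, 0, 0], [-8, 0, -4, 8], [17, 0, 8, -18]].
Congruent diagonalization of A (simultaneous row and column reduction) yields pivots -17, 0, -4/17, -1.
Counting signs: 3 negative, 1 zero.

(0, 3)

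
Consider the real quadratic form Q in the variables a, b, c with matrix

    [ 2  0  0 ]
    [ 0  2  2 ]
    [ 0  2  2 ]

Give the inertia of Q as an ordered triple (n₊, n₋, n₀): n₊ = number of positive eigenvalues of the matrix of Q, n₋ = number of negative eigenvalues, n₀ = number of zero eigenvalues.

Row-reducing A symmetrically gives the diagonal entries 2, 2, 0.
So there are 2 positive, 1 zero pivots.

(2, 0, 1)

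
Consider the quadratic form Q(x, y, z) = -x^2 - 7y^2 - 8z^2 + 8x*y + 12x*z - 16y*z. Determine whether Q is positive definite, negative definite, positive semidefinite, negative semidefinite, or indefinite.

indefinite

The symmetric matrix is A = [[-1, 4, 6], [4, -7, -8], [6, -8, -8]].
Row-reducing A symmetrically gives the diagonal entries -1, 9, -4/9.
That gives 1 positive, 2 negative pivots.
Hence Q is indefinite.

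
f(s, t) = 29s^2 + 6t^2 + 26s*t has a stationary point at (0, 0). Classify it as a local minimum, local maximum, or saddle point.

The Hessian at the origin is H = [[58, 26], [26, 12]].
det H = 58·12 − (26)² = 20 > 0 and H[1,1] = 58 > 0, so H is positive definite.
Therefore the origin is a local minimum.

local minimum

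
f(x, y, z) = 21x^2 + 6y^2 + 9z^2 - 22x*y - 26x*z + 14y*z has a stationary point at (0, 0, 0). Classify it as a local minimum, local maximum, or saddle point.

local minimum

The Hessian at the origin is H = [[42, -22, -26], [-22, 12, 14], [-26, 14, 18]].
An LDLᵀ factorisation of H has diagonal entries 42, 10/21, 8/5.
So there are 3 positive pivots.
H is positive definite, so the origin is a strict local minimum.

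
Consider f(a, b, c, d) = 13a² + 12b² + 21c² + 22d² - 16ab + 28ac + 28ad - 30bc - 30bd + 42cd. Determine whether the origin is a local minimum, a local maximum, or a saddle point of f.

local minimum

The Hessian at the origin is H = [[26, -16, 28, 28], [-16, 24, -30, -30], [28, -30, 42, 42], [28, -30, 42, 44]].
Congruent diagonalization of H (simultaneous row and column reduction) yields pivots 26, 184/13, 15/46, 2.
That gives 4 positive pivots.
H is positive definite, so the origin is a strict local minimum.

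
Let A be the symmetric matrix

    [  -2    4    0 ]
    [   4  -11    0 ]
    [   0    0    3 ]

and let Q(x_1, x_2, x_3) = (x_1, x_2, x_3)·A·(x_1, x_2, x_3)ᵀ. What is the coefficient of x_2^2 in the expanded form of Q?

The coefficient of x_2^2 is the diagonal entry A[2,2] = -11.

-11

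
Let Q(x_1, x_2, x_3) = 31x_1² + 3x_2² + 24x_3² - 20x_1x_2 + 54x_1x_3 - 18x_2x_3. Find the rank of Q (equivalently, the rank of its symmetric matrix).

3

The associated matrix is A = [[31, -10, 27], [-10, 3, -9], [27, -9, 24]].
Row-reducing A symmetrically gives the diagonal entries 31, -7/31, 6/7.
That gives 2 positive, 1 negative pivots.
The rank is the number of nonzero pivots: 3.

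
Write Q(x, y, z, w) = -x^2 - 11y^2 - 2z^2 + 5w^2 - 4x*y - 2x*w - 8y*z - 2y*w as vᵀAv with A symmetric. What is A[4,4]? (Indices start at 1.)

The coefficient of w^2 in Q is 5, and that is exactly A[4,4].

5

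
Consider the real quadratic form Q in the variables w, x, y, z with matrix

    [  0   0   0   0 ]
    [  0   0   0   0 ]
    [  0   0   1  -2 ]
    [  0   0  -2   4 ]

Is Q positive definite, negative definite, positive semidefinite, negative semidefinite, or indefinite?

Row-reducing A symmetrically gives the diagonal entries 0, 0, 1, 0.
So there are 1 positive, 3 zero pivots.
Hence Q is positive semidefinite.

positive semidefinite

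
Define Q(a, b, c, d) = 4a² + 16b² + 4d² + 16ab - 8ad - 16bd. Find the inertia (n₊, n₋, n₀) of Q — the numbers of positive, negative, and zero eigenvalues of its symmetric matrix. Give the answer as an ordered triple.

The associated matrix is A = [[4, 8, 0, -4], [8, 16, 0, -8], [0, 0, 0, 0], [-4, -8, 0, 4]].
Row-reducing A symmetrically gives the diagonal entries 4, 0, 0, 0.
So there are 1 positive, 3 zero pivots.

(1, 0, 3)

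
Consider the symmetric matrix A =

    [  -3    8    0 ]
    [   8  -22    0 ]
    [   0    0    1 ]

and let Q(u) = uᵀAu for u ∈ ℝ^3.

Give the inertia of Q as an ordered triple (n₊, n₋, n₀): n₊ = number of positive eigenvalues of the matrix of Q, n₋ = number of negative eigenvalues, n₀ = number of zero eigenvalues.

(1, 2, 0)

Applying the same elementary operations to the rows and columns of A produces a congruent diagonal matrix with entries -3, -2/3, 1.
So there are 1 positive, 2 negative pivots.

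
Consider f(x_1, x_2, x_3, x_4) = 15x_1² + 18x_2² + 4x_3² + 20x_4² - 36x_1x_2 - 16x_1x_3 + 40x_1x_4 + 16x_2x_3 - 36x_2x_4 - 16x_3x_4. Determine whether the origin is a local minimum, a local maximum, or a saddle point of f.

The Hessian at the origin is H = [[30, -36, -16, 40], [-36, 36, 16, -36], [-16, 16, 8, -16], [40, -36, -16, 40]].
Symmetric row and column elimination reduces H to a congruent diagonal form with pivots 30, -36/5, 8/9, 20/3.
So there are 3 positive, 1 negative pivots.
H is indefinite, so the origin is a saddle point.

saddle point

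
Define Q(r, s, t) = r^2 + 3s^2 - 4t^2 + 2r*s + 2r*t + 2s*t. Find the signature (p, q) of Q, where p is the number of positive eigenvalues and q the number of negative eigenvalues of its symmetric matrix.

(2, 1)

The symmetric matrix is A = [[1, 1, 1], [1, 3, 1], [1, 1, -4]].
Row-reducing A symmetrically gives the diagonal entries 1, 2, -5.
So there are 2 positive, 1 negative pivots.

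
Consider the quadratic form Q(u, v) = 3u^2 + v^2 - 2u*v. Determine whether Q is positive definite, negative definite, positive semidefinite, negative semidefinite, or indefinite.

positive definite

The symmetric matrix of Q is A = [[3, -1], [-1, 1]].
Leading principal minors: Δ_1 = 3, Δ_2 = 2.
All leading principal minors are positive, so by Sylvester's criterion Q is positive definite.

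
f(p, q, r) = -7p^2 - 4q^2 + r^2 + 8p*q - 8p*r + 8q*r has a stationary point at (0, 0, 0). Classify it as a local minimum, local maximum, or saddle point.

saddle point

The Hessian at the origin is H = [[-14, 8, -8], [8, -8, 8], [-8, 8, 2]].
An LDLᵀ factorisation of H has diagonal entries -14, -24/7, 10.
Counting signs: 1 positive, 2 negative.
H is indefinite, so the origin is a saddle point.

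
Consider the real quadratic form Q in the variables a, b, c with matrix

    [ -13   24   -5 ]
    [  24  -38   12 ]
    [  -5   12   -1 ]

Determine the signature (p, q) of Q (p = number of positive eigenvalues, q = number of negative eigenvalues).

Congruent diagonalization of A (simultaneous row and column reduction) yields pivots -13, 82/13, -12/41.
So there are 1 positive, 2 negative pivots.

(1, 2)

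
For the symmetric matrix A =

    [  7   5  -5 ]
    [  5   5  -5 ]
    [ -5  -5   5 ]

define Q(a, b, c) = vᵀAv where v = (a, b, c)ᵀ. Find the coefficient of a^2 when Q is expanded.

The coefficient of a^2 is the diagonal entry A[1,1] = 7.

7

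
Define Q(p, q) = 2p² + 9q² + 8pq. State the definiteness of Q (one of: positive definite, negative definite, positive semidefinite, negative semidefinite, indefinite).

positive definite

The symmetric matrix of Q is A = [[2, 4], [4, 9]].
Leading principal minors: Δ_1 = 2, Δ_2 = 2.
All leading principal minors are positive, so by Sylvester's criterion Q is positive definite.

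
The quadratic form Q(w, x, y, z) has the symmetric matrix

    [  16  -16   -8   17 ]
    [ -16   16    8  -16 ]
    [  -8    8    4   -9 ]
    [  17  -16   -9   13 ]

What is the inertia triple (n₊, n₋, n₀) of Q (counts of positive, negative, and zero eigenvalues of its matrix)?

(2, 1, 1)

By Sylvester's law of inertia any congruent diagonalization of A has 2 positive, 1 negative and 1 zero entries.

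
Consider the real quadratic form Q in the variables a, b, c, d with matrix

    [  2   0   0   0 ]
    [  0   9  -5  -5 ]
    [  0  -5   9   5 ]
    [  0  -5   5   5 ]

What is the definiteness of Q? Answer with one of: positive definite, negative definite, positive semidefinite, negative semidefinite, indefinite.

positive definite

Symmetric row and column elimination reduces A to a congruent diagonal form with pivots 2, 9, 56/9, 10/7.
Counting signs: 4 positive.
Hence Q is positive definite.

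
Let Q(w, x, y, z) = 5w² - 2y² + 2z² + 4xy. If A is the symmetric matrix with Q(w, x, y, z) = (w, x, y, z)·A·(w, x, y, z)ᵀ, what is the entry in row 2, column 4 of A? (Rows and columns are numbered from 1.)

0

The coefficient of x·z in Q is 0. For a symmetric A this equals A[2,4] + A[4,2] = 2·A[2,4].
So A[2,4] = 0/2 = 0.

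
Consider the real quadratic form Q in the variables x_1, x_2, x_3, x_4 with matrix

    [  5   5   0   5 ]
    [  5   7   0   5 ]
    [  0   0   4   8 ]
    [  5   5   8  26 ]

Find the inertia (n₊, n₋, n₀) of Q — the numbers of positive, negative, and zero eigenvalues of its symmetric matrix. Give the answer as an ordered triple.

Symmetric row and column elimination reduces A to a congruent diagonal form with pivots 5, 2, 4, 5.
That gives 4 positive pivots.

(4, 0, 0)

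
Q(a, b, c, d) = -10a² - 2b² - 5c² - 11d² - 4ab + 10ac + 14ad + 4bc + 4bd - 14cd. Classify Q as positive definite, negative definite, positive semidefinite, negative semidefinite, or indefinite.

negative definite

The symmetric matrix of Q is A = [[-10, -2, 5, 7], [-2, -2, 2, 2], [5, 2, -5, -7], [7, 2, -7, -11]].
Leading principal minors: Δ_1 = -10, Δ_2 = 16, Δ_3 = -30, Δ_4 = 20.
The signs alternate starting with Δ_1 < 0, so by Sylvester's criterion Q is negative definite.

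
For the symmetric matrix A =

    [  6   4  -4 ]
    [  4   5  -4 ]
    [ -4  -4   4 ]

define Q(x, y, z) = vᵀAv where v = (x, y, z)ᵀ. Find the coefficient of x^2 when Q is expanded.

The coefficient of x^2 is the diagonal entry A[1,1] = 6.

6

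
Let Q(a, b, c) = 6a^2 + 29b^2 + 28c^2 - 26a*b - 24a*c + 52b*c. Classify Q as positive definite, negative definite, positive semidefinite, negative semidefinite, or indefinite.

positive definite

The symmetric matrix is A = [[6, -13, -12], [-13, 29, 26], [-12, 26, 28]].
Row-reducing A symmetrically gives the diagonal entries 6, 5/6, 4.
That gives 3 positive pivots.
Hence Q is positive definite.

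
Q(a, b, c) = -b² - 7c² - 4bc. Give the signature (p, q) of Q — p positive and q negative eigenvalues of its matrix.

(0, 2)

The symmetric matrix is A = [[0, 0, 0], [0, -1, -2], [0, -2, -7]].
Applying the same elementary operations to the rows and columns of A produces a congruent diagonal matrix with entries 0, -1, -3.
That gives 2 negative, 1 zero pivots.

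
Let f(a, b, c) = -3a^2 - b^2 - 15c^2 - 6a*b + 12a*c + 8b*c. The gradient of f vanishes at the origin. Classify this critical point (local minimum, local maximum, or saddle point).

saddle point

The Hessian at the origin is H = [[-6, -6, 12], [-6, -2, 8], [12, 8, -30]].
Symmetric row and column elimination reduces H to a congruent diagonal form with pivots -6, 4, -10.
That gives 1 positive, 2 negative pivots.
H is indefinite, so the origin is a saddle point.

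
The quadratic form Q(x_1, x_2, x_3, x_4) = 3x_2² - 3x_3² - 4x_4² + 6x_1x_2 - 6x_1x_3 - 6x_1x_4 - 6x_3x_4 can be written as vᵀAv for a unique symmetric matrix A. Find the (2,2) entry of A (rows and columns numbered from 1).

3

The coefficient of x_2² in Q is 3, and that is exactly A[2,2].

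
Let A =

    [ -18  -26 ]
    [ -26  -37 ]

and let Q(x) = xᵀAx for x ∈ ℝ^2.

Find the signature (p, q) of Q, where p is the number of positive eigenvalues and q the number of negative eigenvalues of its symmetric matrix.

An LDLᵀ factorisation of A has diagonal entries -18, 5/9.
That gives 1 positive, 1 negative pivots.

(1, 1)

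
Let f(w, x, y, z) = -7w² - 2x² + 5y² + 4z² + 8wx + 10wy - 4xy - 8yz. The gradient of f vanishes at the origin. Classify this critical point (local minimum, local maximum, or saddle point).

saddle point

The Hessian at the origin is H = [[-14, 8, 10, 0], [8, -4, -4, 0], [10, -4, 10, -8], [0, 0, -8, 8]].
Congruent diagonalization of H (simultaneous row and column reduction) yields pivots -14, 4/7, 12, 8/3.
Counting signs: 3 positive, 1 negative.
H is indefinite, so the origin is a saddle point.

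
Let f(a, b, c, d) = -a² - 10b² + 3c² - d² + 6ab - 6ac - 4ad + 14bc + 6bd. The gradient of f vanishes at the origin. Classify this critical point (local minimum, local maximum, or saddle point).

The Hessian at the origin is H = [[-2, 6, -6, -4], [6, -20, 14, 6], [-6, 14, 6, 0], [-4, 6, 0, -2]].
An LDLᵀ factorisation of H has diagonal entries -2, -2, 32, 6.
So there are 2 positive, 2 negative pivots.
H is indefinite, so the origin is a saddle point.

saddle point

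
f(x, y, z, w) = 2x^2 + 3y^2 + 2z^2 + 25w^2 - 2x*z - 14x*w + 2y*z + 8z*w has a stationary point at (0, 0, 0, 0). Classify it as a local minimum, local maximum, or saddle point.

The Hessian at the origin is H = [[4, 0, -2, -14], [0, 6, 2, 0], [-2, 2, 4, 8], [-14, 0, 8, 50]].
Applying the same elementary operations to the rows and columns of H produces a congruent diagonal matrix with entries 4, 6, 7/3, 4/7.
Counting signs: 4 positive.
H is positive definite, so the origin is a strict local minimum.

local minimum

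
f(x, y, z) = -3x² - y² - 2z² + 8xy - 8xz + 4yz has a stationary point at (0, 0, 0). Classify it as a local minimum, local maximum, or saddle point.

The Hessian at the origin is H = [[-6, 8, -8], [8, -2, 4], [-8, 4, -4]].
Symmetric row and column elimination reduces H to a congruent diagonal form with pivots -6, 26/3, 20/13.
So there are 2 positive, 1 negative pivots.
H is indefinite, so the origin is a saddle point.

saddle point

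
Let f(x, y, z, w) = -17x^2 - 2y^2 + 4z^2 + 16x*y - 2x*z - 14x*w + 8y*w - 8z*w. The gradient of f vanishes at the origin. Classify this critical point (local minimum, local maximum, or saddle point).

saddle point

The Hessian at the origin is H = [[-34, 16, -2, -14], [16, -4, 0, 8], [-2, 0, 8, -8], [-14, 8, -8, 0]].
Row-reducing H symmetrically gives the diagonal entries -34, 60/17, 118/15, -40/59.
That gives 2 positive, 2 negative pivots.
H is indefinite, so the origin is a saddle point.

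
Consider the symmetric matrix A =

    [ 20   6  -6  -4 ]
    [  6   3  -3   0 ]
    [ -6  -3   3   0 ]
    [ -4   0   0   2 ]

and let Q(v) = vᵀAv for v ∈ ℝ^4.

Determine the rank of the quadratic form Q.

Applying the same elementary operations to the rows and columns of A produces a congruent diagonal matrix with entries 20, 6/5, 0, 0.
So there are 2 positive, 2 zero pivots.
The rank is the number of nonzero pivots: 2.

2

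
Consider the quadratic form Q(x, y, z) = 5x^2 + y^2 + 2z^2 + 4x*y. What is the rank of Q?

3

The symmetric matrix is A = [[5, 2, 0], [2, 1, 0], [0, 0, 2]].
Applying the same elementary operations to the rows and columns of A produces a congruent diagonal matrix with entries 5, 1/5, 2.
That gives 3 positive pivots.
The rank is the number of nonzero pivots: 3.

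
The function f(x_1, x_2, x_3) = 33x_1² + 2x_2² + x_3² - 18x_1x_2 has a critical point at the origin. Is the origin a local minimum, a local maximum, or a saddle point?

saddle point

The Hessian at the origin is H = [[66, -18, 0], [-18, 4, 0], [0, 0, 2]].
Symmetric row and column elimination reduces H to a congruent diagonal form with pivots 66, -10/11, 2.
Counting signs: 2 positive, 1 negative.
H is indefinite, so the origin is a saddle point.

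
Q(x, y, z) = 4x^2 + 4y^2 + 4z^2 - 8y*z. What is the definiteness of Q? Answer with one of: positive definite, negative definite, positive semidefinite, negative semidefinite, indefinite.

The symmetric matrix is A = [[4, 0, 0], [0, 4, -4], [0, -4, 4]].
Row-reducing A symmetrically gives the diagonal entries 4, 4, 0.
Counting signs: 2 positive, 1 zero.
Hence Q is positive semidefinite.

positive semidefinite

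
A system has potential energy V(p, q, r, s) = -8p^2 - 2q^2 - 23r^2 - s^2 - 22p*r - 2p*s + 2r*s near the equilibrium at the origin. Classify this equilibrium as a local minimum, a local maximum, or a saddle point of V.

local maximum

The Hessian at the origin is H = [[-16, 0, -22, -2], [0, -4, 0, 0], [-22, 0, -46, 2], [-2, 0, 2, -2]].
Applying the same elementary operations to the rows and columns of H produces a congruent diagonal matrix with entries -16, -4, -63/4, -20/63.
Counting signs: 4 negative.
H is negative definite, so the origin is a strict local maximum.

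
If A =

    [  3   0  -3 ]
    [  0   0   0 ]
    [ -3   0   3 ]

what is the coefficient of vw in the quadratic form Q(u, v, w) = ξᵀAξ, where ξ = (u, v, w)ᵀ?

0

The coefficient of vw is A[2,3] + A[3,2] = 2·0 = 0.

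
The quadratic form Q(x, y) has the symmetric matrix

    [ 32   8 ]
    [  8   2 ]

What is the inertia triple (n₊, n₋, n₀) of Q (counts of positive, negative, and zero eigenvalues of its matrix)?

(1, 0, 1)

Symmetric row and column elimination reduces A to a congruent diagonal form with pivots 32, 0.
That gives 1 positive, 1 zero pivots.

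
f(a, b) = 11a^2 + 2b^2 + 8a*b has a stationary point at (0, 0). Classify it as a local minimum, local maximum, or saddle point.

local minimum

The Hessian at the origin is H = [[22, 8], [8, 4]].
det H = 22·4 − (8)² = 24 > 0 and H[1,1] = 22 > 0, so H is positive definite.
Therefore the origin is a local minimum.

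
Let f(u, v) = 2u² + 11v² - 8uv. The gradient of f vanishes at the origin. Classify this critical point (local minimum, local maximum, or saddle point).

local minimum

The Hessian at the origin is H = [[4, -8], [-8, 22]].
det H = 4·22 − (-8)² = 24 > 0 and H[1,1] = 4 > 0, so H is positive definite.
Therefore the origin is a local minimum.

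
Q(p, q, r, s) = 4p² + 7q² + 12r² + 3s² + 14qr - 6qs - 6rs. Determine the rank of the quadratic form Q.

4

The symmetric matrix is A = [[4, 0, 0, 0], [0, 7, 7, -3], [0, 7, 12, -3], [0, -3, -3, 3]].
Applying the same elementary operations to the rows and columns of A produces a congruent diagonal matrix with entries 4, 7, 5, 12/7.
Counting signs: 4 positive.
The rank is the number of nonzero pivots: 4.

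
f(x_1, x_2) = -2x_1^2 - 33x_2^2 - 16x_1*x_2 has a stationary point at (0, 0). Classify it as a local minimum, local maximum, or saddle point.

The Hessian at the origin is H = [[-4, -16], [-16, -66]].
det H = -4·-66 − (-16)² = 8 > 0 and H[1,1] = -4 < 0, so H is negative definite.
Therefore the origin is a local maximum.

local maximum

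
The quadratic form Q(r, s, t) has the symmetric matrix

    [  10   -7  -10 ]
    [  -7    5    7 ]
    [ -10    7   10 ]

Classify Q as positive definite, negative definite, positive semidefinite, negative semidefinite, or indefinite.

Applying the same elementary operations to the rows and columns of A produces a congruent diagonal matrix with entries 10, 1/10, 0.
That gives 2 positive, 1 zero pivots.
Hence Q is positive semidefinite.

positive semidefinite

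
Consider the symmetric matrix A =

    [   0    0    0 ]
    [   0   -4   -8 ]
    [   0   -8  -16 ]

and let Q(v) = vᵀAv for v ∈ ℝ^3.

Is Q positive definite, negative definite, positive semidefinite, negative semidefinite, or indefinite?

Congruent diagonalization of A (simultaneous row and column reduction) yields pivots 0, -4, 0.
That gives 1 negative, 2 zero pivots.
Hence Q is negative semidefinite.

negative semidefinite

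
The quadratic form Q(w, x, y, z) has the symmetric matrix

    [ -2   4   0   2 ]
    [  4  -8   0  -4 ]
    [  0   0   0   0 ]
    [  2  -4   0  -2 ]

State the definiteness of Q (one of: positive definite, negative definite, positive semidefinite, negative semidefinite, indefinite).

Congruent diagonalization of A (simultaneous row and column reduction) yields pivots -2, 0, 0, 0.
Counting signs: 1 negative, 3 zero.
Hence Q is negative semidefinite.

negative semidefinite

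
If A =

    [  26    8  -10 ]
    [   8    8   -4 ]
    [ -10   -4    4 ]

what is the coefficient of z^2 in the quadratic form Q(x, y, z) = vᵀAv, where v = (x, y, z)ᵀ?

The coefficient of z^2 is the diagonal entry A[3,3] = 4.

4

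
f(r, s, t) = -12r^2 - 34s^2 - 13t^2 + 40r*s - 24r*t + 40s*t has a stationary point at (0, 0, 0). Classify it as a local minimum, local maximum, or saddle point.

The Hessian at the origin is H = [[-24, 40, -24], [40, -68, 40], [-24, 40, -26]].
Congruent diagonalization of H (simultaneous row and column reduction) yields pivots -24, -4/3, -2.
So there are 3 negative pivots.
H is negative definite, so the origin is a strict local maximum.

local maximum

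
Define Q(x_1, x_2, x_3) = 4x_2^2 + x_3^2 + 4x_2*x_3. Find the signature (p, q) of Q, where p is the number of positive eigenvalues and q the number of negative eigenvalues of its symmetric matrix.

(1, 0)

Write A = [[0, 0, 0], [0, 4, 2], [0, 2, 1]].
Congruent diagonalization of A (simultaneous row and column reduction) yields pivots 0, 4, 0.
That gives 1 positive, 2 zero pivots.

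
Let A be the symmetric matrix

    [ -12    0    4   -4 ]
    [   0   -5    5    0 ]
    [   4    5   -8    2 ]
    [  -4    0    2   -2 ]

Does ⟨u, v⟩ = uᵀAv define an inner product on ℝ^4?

no

Congruent diagonalization of A (simultaneous row and column reduction) yields pivots -12, -5, -5/3, -2/5.
That gives 4 negative pivots.
Hence Q is negative definite.
⟨·,·⟩ is an inner product exactly when A is positive definite.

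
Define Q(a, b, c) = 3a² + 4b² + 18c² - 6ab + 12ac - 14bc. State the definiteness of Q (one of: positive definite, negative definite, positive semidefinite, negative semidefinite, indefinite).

positive definite

The symmetric matrix of Q is A = [[3, -3, 6], [-3, 4, -7], [6, -7, 18]].
Leading principal minors: Δ_1 = 3, Δ_2 = 3, Δ_3 = 15.
All leading principal minors are positive, so by Sylvester's criterion Q is positive definite.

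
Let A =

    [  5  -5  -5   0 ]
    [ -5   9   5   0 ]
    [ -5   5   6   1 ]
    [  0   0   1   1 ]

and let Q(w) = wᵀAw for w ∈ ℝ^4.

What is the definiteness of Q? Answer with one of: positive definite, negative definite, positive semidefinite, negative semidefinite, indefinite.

Applying the same elementary operations to the rows and columns of A produces a congruent diagonal matrix with entries 5, 4, 1, 0.
That gives 3 positive, 1 zero pivots.
Hence Q is positive semidefinite.

positive semidefinite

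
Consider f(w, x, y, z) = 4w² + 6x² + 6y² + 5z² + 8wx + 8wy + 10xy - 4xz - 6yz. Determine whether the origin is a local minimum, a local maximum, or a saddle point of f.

local minimum

The Hessian at the origin is H = [[8, 8, 8, 0], [8, 12, 10, -4], [8, 10, 12, -6], [0, -4, -6, 10]].
An LDLᵀ factorisation of H has diagonal entries 8, 4, 3, 2/3.
That gives 4 positive pivots.
H is positive definite, so the origin is a strict local minimum.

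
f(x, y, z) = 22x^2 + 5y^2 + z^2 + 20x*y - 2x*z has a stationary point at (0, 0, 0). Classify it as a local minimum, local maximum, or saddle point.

The Hessian at the origin is H = [[44, 20, -2], [20, 10, 0], [-2, 0, 2]].
Row-reducing H symmetrically gives the diagonal entries 44, 10/11, 1.
That gives 3 positive pivots.
H is positive definite, so the origin is a strict local minimum.

local minimum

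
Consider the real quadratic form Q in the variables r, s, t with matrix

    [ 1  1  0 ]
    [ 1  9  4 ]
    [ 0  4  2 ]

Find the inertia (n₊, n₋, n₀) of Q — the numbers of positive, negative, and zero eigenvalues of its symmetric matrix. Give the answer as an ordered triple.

(2, 0, 1)

Symmetric row and column elimination reduces A to a congruent diagonal form with pivots 1, 8, 0.
That gives 2 positive, 1 zero pivots.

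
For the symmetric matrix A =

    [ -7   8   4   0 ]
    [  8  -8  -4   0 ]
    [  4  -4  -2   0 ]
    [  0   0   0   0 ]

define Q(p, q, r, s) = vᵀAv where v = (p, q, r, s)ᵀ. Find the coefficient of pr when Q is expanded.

The coefficient of pr is A[1,3] + A[3,1] = 2·4 = 8.

8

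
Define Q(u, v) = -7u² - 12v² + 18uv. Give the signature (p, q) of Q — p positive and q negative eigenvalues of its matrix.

Write A = [[-7, 9], [9, -12]].
An LDLᵀ factorisation of A has diagonal entries -7, -3/7.
So there are 2 negative pivots.

(0, 2)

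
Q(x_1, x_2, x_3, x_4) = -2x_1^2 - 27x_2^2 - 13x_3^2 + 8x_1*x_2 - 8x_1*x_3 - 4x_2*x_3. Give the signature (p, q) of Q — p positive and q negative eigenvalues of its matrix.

(1, 2)

The symmetric matrix is A = [[-2, 4, -4, 0], [4, -27, -2, 0], [-4, -2, -13, 0], [0, 0, 0, 0]].
Applying the same elementary operations to the rows and columns of A produces a congruent diagonal matrix with entries -2, -19, 5/19, 0.
Counting signs: 1 positive, 2 negative, 1 zero.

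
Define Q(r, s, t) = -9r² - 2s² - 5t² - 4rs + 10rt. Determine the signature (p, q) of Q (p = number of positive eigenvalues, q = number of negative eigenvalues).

(0, 3)

The symmetric matrix is A = [[-9, -2, 5], [-2, -2, 0], [5, 0, -5]].
Row-reducing A symmetrically gives the diagonal entries -9, -14/9, -10/7.
Counting signs: 3 negative.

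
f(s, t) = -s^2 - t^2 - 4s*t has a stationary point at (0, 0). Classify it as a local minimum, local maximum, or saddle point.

The Hessian at the origin is H = [[-2, -4], [-4, -2]].
det H = -2·-2 − (-4)² = -12 < 0, so H is indefinite.
Therefore the origin is a saddle point.

saddle point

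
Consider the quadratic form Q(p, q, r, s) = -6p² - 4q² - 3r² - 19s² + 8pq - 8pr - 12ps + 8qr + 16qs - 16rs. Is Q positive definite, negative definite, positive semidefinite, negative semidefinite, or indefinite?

indefinite

Write A = [[-6, 4, -4, -6], [4, -4, 4, 8], [-4, 4, -3, -8], [-6, 8, -8, -19]].
Symmetric row and column elimination reduces A to a congruent diagonal form with pivots -6, -4/3, 1, -1.
That gives 1 positive, 3 negative pivots.
Hence Q is indefinite.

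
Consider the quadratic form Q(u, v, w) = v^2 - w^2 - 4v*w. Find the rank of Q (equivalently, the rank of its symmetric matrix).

The associated matrix is A = [[0, 0, 0], [0, 1, -2], [0, -2, -1]].
Row-reducing A symmetrically gives the diagonal entries 0, 1, -5.
So there are 1 positive, 1 negative, 1 zero pivots.
The rank is the number of nonzero pivots: 2.

2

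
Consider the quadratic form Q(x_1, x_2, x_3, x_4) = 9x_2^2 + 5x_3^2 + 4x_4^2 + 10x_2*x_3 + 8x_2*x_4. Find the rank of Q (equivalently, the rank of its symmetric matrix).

2

The associated matrix is A = [[0, 0, 0, 0], [0, 9, 5, 4], [0, 5, 5, 0], [0, 4, 0, 4]].
Row-reducing A symmetrically gives the diagonal entries 0, 9, 20/9, 0.
So there are 2 positive, 2 zero pivots.
The rank is the number of nonzero pivots: 2.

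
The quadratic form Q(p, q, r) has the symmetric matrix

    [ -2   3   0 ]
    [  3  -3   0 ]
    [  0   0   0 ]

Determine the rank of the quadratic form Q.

Congruent diagonalization of A (simultaneous row and column reduction) yields pivots -2, 3/2, 0.
So there are 1 positive, 1 negative, 1 zero pivots.
The rank is the number of nonzero pivots: 2.

2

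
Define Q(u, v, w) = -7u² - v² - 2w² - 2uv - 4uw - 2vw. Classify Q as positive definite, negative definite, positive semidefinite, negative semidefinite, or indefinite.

negative definite

The associated matrix is A = [[-7, -1, -2], [-1, -1, -1], [-2, -1, -2]].
Row-reducing A symmetrically gives the diagonal entries -7, -6/7, -5/6.
Counting signs: 3 negative.
Hence Q is negative definite.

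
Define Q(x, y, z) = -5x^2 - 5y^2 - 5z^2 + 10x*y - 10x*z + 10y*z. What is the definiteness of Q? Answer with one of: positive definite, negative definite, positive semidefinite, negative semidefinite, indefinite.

negative semidefinite

The associated matrix is A = [[-5, 5, -5], [5, -5, 5], [-5, 5, -5]].
Symmetric row and column elimination reduces A to a congruent diagonal form with pivots -5, 0, 0.
That gives 1 negative, 2 zero pivots.
Hence Q is negative semidefinite.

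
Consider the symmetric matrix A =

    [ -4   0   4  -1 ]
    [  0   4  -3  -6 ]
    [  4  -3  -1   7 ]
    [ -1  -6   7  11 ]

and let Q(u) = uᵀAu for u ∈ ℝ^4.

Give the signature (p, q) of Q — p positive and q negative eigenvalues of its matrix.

(2, 2)

Applying the same elementary operations to the rows and columns of A produces a congruent diagonal matrix with entries -4, 4, 3/4, -3/4.
So there are 2 positive, 2 negative pivots.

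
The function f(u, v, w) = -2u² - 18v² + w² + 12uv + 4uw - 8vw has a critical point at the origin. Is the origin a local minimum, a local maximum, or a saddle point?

The Hessian at the origin is H = [[-4, 12, 4], [12, -36, -8], [4, -8, 2]].
H is indefinite, so the origin is a saddle point.

saddle point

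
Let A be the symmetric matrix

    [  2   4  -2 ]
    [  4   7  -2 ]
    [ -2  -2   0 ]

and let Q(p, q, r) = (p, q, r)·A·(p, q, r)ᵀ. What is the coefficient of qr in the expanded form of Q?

-4

The coefficient of qr is A[2,3] + A[3,2] = 2·(-2) = -4.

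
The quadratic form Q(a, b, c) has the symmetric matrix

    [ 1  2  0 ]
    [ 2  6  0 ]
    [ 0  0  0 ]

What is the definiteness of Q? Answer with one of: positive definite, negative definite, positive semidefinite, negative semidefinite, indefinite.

positive semidefinite

Applying the same elementary operations to the rows and columns of A produces a congruent diagonal matrix with entries 1, 2, 0.
Counting signs: 2 positive, 1 zero.
Hence Q is positive semidefinite.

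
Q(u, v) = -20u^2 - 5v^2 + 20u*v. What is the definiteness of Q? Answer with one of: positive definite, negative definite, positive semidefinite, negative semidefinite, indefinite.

negative semidefinite

Write A = [[-20, 10], [10, -5]].
Congruent diagonalization of A (simultaneous row and column reduction) yields pivots -20, 0.
So there are 1 negative, 1 zero pivots.
Hence Q is negative semidefinite.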